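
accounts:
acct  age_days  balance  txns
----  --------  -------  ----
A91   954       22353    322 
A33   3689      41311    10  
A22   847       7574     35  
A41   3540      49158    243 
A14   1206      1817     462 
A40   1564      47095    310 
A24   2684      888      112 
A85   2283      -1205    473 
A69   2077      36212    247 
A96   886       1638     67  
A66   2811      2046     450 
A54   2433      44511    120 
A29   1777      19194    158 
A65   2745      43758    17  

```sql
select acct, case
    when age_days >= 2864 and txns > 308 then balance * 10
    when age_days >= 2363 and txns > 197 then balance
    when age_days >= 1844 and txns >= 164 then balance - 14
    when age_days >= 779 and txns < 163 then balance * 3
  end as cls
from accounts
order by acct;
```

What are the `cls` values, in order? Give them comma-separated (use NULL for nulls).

acct=A14: (no match → NULL) → NULL
acct=A22: age_days >= 779 and txns < 163 → 22722
acct=A24: age_days >= 779 and txns < 163 → 2664
acct=A29: age_days >= 779 and txns < 163 → 57582
acct=A33: age_days >= 779 and txns < 163 → 123933
acct=A40: (no match → NULL) → NULL
acct=A41: age_days >= 2363 and txns > 197 → 49158
acct=A54: age_days >= 779 and txns < 163 → 133533
acct=A65: age_days >= 779 and txns < 163 → 131274
acct=A66: age_days >= 2363 and txns > 197 → 2046
acct=A69: age_days >= 1844 and txns >= 164 → 36198
acct=A85: age_days >= 1844 and txns >= 164 → -1219
acct=A91: (no match → NULL) → NULL
acct=A96: age_days >= 779 and txns < 163 → 4914

NULL, 22722, 2664, 57582, 123933, NULL, 49158, 133533, 131274, 2046, 36198, -1219, NULL, 4914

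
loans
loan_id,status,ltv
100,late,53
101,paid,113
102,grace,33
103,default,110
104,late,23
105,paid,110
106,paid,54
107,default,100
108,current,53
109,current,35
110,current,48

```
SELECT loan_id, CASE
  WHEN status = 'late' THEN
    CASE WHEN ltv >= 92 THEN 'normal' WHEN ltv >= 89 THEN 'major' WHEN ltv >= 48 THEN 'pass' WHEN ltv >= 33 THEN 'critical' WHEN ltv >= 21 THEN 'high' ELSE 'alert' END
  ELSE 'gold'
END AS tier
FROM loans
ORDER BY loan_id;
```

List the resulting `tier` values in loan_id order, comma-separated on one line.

pass, gold, gold, gold, high, gold, gold, gold, gold, gold, gold

loan_id=100: status='late' → inner[ltv >= 48] → pass
loan_id=101: status='paid' → outer ELSE → gold
loan_id=102: status='grace' → outer ELSE → gold
loan_id=103: status='default' → outer ELSE → gold
loan_id=104: status='late' → inner[ltv >= 21] → high
loan_id=105: status='paid' → outer ELSE → gold
loan_id=106: status='paid' → outer ELSE → gold
loan_id=107: status='default' → outer ELSE → gold
loan_id=108: status='current' → outer ELSE → gold
loan_id=109: status='current' → outer ELSE → gold
loan_id=110: status='current' → outer ELSE → gold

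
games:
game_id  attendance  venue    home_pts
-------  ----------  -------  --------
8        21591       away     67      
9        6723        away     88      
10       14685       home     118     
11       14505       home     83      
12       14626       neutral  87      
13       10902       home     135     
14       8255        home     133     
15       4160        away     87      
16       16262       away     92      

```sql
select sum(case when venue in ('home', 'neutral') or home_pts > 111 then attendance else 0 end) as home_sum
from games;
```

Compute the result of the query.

game_id=8: ✗
game_id=9: ✗
game_id=10: ✓ → 14685
game_id=11: ✓ → 14505
game_id=12: ✓ → 14626
game_id=13: ✓ → 10902
game_id=14: ✓ → 8255
game_id=15: ✗
game_id=16: ✗
home_sum = 14685 + 14505 + 14626 + 10902 + 8255 = 62973

62973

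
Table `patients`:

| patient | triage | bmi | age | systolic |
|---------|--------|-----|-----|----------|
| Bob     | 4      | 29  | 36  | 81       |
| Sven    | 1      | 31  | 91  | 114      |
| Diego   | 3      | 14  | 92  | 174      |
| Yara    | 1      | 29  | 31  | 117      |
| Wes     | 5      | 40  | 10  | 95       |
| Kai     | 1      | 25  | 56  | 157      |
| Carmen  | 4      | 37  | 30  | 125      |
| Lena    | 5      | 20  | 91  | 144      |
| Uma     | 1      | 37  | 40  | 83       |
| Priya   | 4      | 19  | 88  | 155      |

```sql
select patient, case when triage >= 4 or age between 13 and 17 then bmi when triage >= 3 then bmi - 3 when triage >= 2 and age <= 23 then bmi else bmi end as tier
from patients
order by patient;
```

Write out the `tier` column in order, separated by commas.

29, 37, 11, 25, 20, 19, 31, 37, 40, 29

patient=Bob: triage >= 4 or age between 13 and 17 → 29
patient=Carmen: triage >= 4 or age between 13 and 17 → 37
patient=Diego: triage >= 3 → 11
patient=Kai: ELSE → 25
patient=Lena: triage >= 4 or age between 13 and 17 → 20
patient=Priya: triage >= 4 or age between 13 and 17 → 19
patient=Sven: ELSE → 31
patient=Uma: ELSE → 37
patient=Wes: triage >= 4 or age between 13 and 17 → 40
patient=Yara: ELSE → 29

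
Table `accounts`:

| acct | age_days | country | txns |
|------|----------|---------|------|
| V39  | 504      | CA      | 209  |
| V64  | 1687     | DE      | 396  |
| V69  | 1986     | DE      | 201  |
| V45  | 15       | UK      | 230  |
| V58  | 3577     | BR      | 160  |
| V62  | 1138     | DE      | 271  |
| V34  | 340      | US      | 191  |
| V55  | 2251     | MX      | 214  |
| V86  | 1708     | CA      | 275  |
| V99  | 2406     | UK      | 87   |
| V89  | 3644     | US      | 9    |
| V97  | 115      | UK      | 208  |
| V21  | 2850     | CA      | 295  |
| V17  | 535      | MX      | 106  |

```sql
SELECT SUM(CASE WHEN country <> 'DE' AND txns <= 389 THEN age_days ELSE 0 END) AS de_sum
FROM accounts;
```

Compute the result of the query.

17945

acct=V39: ✓ → 504
acct=V64: ✗
acct=V69: ✗
acct=V45: ✓ → 15
acct=V58: ✓ → 3577
acct=V62: ✗
acct=V34: ✓ → 340
acct=V55: ✓ → 2251
acct=V86: ✓ → 1708
acct=V99: ✓ → 2406
acct=V89: ✓ → 3644
acct=V97: ✓ → 115
acct=V21: ✓ → 2850
acct=V17: ✓ → 535
de_sum = 504 + 15 + 3577 + 340 + 2251 + 1708 + 2406 + 3644 + 115 + 2850 + 535 = 17945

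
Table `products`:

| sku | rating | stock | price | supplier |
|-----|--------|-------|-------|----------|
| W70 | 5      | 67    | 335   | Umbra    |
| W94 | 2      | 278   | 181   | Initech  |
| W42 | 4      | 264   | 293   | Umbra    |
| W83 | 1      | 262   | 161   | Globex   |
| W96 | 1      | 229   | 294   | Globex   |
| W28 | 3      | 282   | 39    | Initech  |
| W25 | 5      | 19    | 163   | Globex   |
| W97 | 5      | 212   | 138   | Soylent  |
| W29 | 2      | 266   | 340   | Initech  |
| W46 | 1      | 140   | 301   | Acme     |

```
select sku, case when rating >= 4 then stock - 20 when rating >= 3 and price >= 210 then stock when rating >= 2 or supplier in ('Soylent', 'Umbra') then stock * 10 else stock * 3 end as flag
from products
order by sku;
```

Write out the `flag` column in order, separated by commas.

-1, 2820, 2660, 244, 420, 47, 786, 2780, 687, 192

sku=W25: rating >= 4 → -1
sku=W28: rating >= 2 or supplier in ('Soylent', 'Umbra') → 2820
sku=W29: rating >= 2 or supplier in ('Soylent', 'Umbra') → 2660
sku=W42: rating >= 4 → 244
sku=W46: ELSE → 420
sku=W70: rating >= 4 → 47
sku=W83: ELSE → 786
sku=W94: rating >= 2 or supplier in ('Soylent', 'Umbra') → 2780
sku=W96: ELSE → 687
sku=W97: rating >= 4 → 192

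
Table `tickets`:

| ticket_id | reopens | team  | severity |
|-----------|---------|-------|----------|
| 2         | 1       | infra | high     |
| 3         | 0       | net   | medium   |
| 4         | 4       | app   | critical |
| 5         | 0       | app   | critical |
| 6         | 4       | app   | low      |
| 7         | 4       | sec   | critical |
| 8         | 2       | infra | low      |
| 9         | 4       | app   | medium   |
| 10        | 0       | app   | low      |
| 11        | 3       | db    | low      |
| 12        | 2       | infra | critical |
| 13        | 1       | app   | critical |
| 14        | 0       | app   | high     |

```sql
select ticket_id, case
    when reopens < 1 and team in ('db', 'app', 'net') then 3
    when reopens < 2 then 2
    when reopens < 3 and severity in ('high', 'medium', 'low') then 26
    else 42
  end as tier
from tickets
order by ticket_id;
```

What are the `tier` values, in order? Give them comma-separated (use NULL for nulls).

ticket_id=2: reopens < 2 → 2
ticket_id=3: reopens < 1 and team in ('db', 'app', 'net') → 3
ticket_id=4: ELSE → 42
ticket_id=5: reopens < 1 and team in ('db', 'app', 'net') → 3
ticket_id=6: ELSE → 42
ticket_id=7: ELSE → 42
ticket_id=8: reopens < 3 and severity in ('high', 'medium', 'low') → 26
ticket_id=9: ELSE → 42
ticket_id=10: reopens < 1 and team in ('db', 'app', 'net') → 3
ticket_id=11: ELSE → 42
ticket_id=12: ELSE → 42
ticket_id=13: reopens < 2 → 2
ticket_id=14: reopens < 1 and team in ('db', 'app', 'net') → 3

2, 3, 42, 3, 42, 42, 26, 42, 3, 42, 42, 2, 3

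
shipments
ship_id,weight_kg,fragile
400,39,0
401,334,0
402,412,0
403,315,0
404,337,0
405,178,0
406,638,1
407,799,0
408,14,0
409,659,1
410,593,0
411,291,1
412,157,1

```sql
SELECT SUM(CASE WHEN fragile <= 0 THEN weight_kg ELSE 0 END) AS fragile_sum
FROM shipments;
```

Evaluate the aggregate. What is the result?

ship_id=400: ✓ → 39
ship_id=401: ✓ → 334
ship_id=402: ✓ → 412
ship_id=403: ✓ → 315
ship_id=404: ✓ → 337
ship_id=405: ✓ → 178
ship_id=406: ✗
ship_id=407: ✓ → 799
ship_id=408: ✓ → 14
ship_id=409: ✗
ship_id=410: ✓ → 593
ship_id=411: ✗
ship_id=412: ✗
fragile_sum = 39 + 334 + 412 + 315 + 337 + 178 + 799 + 14 + 593 = 3021

3021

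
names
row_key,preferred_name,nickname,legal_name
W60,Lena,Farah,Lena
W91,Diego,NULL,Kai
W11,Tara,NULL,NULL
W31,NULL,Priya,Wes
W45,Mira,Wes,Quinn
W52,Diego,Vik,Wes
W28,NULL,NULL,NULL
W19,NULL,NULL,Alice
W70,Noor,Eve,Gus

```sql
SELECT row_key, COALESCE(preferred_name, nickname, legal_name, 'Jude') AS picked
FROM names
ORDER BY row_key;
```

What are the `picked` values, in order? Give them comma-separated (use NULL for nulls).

row_key=W11: preferred_name=Tara → Tara
row_key=W19: preferred_name=NULL, nickname=NULL, legal_name=Alice → Alice
row_key=W28: preferred_name=NULL, nickname=NULL, legal_name=NULL, → literal Jude → Jude
row_key=W31: preferred_name=NULL, nickname=Priya → Priya
row_key=W45: preferred_name=Mira → Mira
row_key=W52: preferred_name=Diego → Diego
row_key=W60: preferred_name=Lena → Lena
row_key=W70: preferred_name=Noor → Noor
row_key=W91: preferred_name=Diego → Diego

Tara, Alice, Jude, Priya, Mira, Diego, Lena, Noor, Diego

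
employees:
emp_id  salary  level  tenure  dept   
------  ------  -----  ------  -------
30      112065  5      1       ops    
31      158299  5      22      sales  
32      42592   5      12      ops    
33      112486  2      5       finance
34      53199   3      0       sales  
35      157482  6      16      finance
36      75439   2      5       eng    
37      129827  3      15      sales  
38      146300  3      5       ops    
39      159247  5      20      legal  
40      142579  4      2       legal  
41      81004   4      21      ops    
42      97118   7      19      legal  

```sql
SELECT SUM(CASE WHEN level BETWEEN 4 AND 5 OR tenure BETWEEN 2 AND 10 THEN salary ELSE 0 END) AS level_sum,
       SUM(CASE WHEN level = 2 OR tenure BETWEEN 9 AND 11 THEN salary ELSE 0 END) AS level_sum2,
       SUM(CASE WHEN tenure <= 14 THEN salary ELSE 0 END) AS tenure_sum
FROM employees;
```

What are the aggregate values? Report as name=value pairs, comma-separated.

level_sum=1030011, level_sum2=187925, tenure_sum=684660

[level_sum: level BETWEEN 4 AND 5 OR tenure BETWEEN 2 AND 10]
emp_id=30: ✓ → 112065
emp_id=31: ✓ → 158299
emp_id=32: ✓ → 42592
emp_id=33: ✓ → 112486
emp_id=34: ✗
emp_id=35: ✗
emp_id=36: ✓ → 75439
emp_id=37: ✗
emp_id=38: ✓ → 146300
emp_id=39: ✓ → 159247
emp_id=40: ✓ → 142579
emp_id=41: ✓ → 81004
emp_id=42: ✗
level_sum = 112065 + 158299 + 42592 + 112486 + 75439 + 146300 + 159247 + 142579 + 81004 = 1030011
—
[level_sum2: level = 2 OR tenure BETWEEN 9 AND 11]
emp_id=30: ✗
emp_id=31: ✗
emp_id=32: ✗
emp_id=33: ✓ → 112486
emp_id=34: ✗
emp_id=35: ✗
emp_id=36: ✓ → 75439
emp_id=37: ✗
emp_id=38: ✗
emp_id=39: ✗
emp_id=40: ✗
emp_id=41: ✗
emp_id=42: ✗
level_sum2 = 112486 + 75439 = 187925
—
[tenure_sum: tenure <= 14]
emp_id=30: ✓ → 112065
emp_id=31: ✗
emp_id=32: ✓ → 42592
emp_id=33: ✓ → 112486
emp_id=34: ✓ → 53199
emp_id=35: ✗
emp_id=36: ✓ → 75439
emp_id=37: ✗
emp_id=38: ✓ → 146300
emp_id=39: ✗
emp_id=40: ✓ → 142579
emp_id=41: ✗
emp_id=42: ✗
tenure_sum = 112065 + 42592 + 112486 + 53199 + 75439 + 146300 + 142579 = 684660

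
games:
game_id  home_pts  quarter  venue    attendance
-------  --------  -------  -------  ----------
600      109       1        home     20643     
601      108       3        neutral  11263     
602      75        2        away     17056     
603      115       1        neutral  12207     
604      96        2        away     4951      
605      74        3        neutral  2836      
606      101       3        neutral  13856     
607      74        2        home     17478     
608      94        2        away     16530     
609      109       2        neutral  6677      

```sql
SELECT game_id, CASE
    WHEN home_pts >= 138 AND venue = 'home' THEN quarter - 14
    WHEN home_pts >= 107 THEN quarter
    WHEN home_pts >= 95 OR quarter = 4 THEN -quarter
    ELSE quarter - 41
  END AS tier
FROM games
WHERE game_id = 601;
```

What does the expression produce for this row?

3

game_id = 601: home_pts=108, quarter=3, venue=neutral, attendance=11263.
home_pts >= 138 AND venue = 'home' → false
home_pts >= 107 → true → 3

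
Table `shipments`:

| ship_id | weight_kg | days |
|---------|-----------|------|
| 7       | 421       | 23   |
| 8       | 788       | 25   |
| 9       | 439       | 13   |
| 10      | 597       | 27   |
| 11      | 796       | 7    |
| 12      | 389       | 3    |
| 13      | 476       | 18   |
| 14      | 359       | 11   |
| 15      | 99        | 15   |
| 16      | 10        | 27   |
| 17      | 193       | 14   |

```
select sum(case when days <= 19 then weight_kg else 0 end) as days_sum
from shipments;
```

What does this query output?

ship_id=7: ✗
ship_id=8: ✗
ship_id=9: ✓ → 439
ship_id=10: ✗
ship_id=11: ✓ → 796
ship_id=12: ✓ → 389
ship_id=13: ✓ → 476
ship_id=14: ✓ → 359
ship_id=15: ✓ → 99
ship_id=16: ✗
ship_id=17: ✓ → 193
days_sum = 439 + 796 + 389 + 476 + 359 + 99 + 193 = 2751

2751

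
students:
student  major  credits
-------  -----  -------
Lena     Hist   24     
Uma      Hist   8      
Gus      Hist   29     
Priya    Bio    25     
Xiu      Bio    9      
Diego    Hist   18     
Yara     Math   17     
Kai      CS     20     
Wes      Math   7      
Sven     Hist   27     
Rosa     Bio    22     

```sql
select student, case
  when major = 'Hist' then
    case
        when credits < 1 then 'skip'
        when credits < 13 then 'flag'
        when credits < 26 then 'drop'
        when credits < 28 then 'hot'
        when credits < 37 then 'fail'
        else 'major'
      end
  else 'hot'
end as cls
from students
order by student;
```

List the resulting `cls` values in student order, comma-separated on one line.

drop, fail, hot, drop, hot, hot, hot, flag, hot, hot, hot

student=Diego: major='Hist' → inner[credits < 26] → drop
student=Gus: major='Hist' → inner[credits < 37] → fail
student=Kai: major='CS' → outer ELSE → hot
student=Lena: major='Hist' → inner[credits < 26] → drop
student=Priya: major='Bio' → outer ELSE → hot
student=Rosa: major='Bio' → outer ELSE → hot
student=Sven: major='Hist' → inner[credits < 28] → hot
student=Uma: major='Hist' → inner[credits < 13] → flag
student=Wes: major='Math' → outer ELSE → hot
student=Xiu: major='Bio' → outer ELSE → hot
student=Yara: major='Math' → outer ELSE → hot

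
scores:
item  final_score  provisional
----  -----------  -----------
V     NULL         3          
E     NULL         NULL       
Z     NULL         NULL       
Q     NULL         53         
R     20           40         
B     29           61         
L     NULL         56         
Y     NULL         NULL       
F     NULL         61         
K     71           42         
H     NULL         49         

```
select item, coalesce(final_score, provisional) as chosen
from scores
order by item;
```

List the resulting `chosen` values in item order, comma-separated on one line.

item=B: final_score=29 → 29
item=E: final_score=NULL, provisional=NULL (all NULL) → NULL
item=F: final_score=NULL, provisional=61 → 61
item=H: final_score=NULL, provisional=49 → 49
item=K: final_score=71 → 71
item=L: final_score=NULL, provisional=56 → 56
item=Q: final_score=NULL, provisional=53 → 53
item=R: final_score=20 → 20
item=V: final_score=NULL, provisional=3 → 3
item=Y: final_score=NULL, provisional=NULL (all NULL) → NULL
item=Z: final_score=NULL, provisional=NULL (all NULL) → NULL

29, NULL, 61, 49, 71, 56, 53, 20, 3, NULL, NULL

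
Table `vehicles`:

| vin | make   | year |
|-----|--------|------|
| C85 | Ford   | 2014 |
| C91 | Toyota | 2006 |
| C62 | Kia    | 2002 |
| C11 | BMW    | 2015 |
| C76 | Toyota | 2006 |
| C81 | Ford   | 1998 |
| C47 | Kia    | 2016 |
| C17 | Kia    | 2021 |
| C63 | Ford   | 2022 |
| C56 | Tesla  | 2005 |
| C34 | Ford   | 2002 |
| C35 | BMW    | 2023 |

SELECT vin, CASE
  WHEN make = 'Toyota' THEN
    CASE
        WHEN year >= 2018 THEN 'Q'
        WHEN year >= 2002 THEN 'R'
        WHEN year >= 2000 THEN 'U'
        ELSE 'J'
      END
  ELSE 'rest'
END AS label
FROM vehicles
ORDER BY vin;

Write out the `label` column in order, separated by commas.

vin=C11: make='BMW' → outer ELSE → rest
vin=C17: make='Kia' → outer ELSE → rest
vin=C34: make='Ford' → outer ELSE → rest
vin=C35: make='BMW' → outer ELSE → rest
vin=C47: make='Kia' → outer ELSE → rest
vin=C56: make='Tesla' → outer ELSE → rest
vin=C62: make='Kia' → outer ELSE → rest
vin=C63: make='Ford' → outer ELSE → rest
vin=C76: make='Toyota' → inner[year >= 2002] → R
vin=C81: make='Ford' → outer ELSE → rest
vin=C85: make='Ford' → outer ELSE → rest
vin=C91: make='Toyota' → inner[year >= 2002] → R

rest, rest, rest, rest, rest, rest, rest, rest, R, rest, rest, R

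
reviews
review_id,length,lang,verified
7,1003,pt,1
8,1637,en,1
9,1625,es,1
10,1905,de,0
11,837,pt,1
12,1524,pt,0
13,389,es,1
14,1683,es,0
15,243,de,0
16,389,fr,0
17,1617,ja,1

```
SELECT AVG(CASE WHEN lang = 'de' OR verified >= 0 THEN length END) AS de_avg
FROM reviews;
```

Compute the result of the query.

1168.3636363636

review_id=7: ✓ → 1003
review_id=8: ✓ → 1637
review_id=9: ✓ → 1625
review_id=10: ✓ → 1905
review_id=11: ✓ → 837
review_id=12: ✓ → 1524
review_id=13: ✓ → 389
review_id=14: ✓ → 1683
review_id=15: ✓ → 243
review_id=16: ✓ → 389
review_id=17: ✓ → 1617
de_avg = (1003 + 1637 + 1625 + 1905 + 837 + 1524 + 389 + 1683 + 243 + 389 + 1617) / 11 = 1168.3636363636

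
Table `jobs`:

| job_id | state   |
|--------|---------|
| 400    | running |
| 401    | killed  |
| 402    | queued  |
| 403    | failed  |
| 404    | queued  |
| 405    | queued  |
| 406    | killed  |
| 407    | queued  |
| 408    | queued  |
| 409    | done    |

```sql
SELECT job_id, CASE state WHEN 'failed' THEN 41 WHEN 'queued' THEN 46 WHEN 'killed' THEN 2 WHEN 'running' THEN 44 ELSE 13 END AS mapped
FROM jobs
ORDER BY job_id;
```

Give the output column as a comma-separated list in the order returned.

44, 2, 46, 41, 46, 46, 2, 46, 46, 13

job_id=400: state='running' → 44
job_id=401: state='killed' → 2
job_id=402: state='queued' → 46
job_id=403: state='failed' → 41
job_id=404: state='queued' → 46
job_id=405: state='queued' → 46
job_id=406: state='killed' → 2
job_id=407: state='queued' → 46
job_id=408: state='queued' → 46
job_id=409: ELSE → 13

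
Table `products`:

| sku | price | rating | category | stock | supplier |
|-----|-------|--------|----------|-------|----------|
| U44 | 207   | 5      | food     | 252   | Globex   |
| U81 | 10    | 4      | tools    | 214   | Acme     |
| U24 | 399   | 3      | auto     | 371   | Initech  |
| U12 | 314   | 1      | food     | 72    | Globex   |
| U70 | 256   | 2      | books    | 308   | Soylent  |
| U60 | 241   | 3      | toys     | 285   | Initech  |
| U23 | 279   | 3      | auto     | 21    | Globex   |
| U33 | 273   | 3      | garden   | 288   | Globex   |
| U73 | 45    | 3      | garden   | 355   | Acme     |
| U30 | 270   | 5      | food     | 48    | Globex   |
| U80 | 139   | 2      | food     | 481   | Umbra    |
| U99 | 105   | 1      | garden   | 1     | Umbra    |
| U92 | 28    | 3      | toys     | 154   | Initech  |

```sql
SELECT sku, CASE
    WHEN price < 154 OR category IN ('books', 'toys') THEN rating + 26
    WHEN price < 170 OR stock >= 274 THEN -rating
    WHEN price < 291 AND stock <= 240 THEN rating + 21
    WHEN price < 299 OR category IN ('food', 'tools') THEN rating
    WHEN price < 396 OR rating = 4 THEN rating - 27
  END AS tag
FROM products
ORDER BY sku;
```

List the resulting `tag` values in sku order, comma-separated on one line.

sku=U12: price < 299 OR category IN ('food', 'tools') → 1
sku=U23: price < 291 AND stock <= 240 → 24
sku=U24: price < 170 OR stock >= 274 → -3
sku=U30: price < 291 AND stock <= 240 → 26
sku=U33: price < 170 OR stock >= 274 → -3
sku=U44: price < 299 OR category IN ('food', 'tools') → 5
sku=U60: price < 154 OR category IN ('books', 'toys') → 29
sku=U70: price < 154 OR category IN ('books', 'toys') → 28
sku=U73: price < 154 OR category IN ('books', 'toys') → 29
sku=U80: price < 154 OR category IN ('books', 'toys') → 28
sku=U81: price < 154 OR category IN ('books', 'toys') → 30
sku=U92: price < 154 OR category IN ('books', 'toys') → 29
sku=U99: price < 154 OR category IN ('books', 'toys') → 27

1, 24, -3, 26, -3, 5, 29, 28, 29, 28, 30, 29, 27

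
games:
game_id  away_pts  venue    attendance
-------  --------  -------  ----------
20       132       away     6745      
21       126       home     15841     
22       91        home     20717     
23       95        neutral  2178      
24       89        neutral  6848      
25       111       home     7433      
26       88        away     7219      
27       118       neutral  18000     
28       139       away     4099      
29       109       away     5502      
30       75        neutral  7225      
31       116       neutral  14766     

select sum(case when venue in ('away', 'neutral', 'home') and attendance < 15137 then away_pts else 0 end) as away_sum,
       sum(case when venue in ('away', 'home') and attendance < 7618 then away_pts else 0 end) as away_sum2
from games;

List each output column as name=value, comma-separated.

away_sum=954, away_sum2=579

[away_sum: venue in ('away', 'neutral', 'home') and attendance < 15137]
game_id=20: ✓ → 132
game_id=21: ✗
game_id=22: ✗
game_id=23: ✓ → 95
game_id=24: ✓ → 89
game_id=25: ✓ → 111
game_id=26: ✓ → 88
game_id=27: ✗
game_id=28: ✓ → 139
game_id=29: ✓ → 109
game_id=30: ✓ → 75
game_id=31: ✓ → 116
away_sum = 132 + 95 + 89 + 111 + 88 + 139 + 109 + 75 + 116 = 954
—
[away_sum2: venue in ('away', 'home') and attendance < 7618]
game_id=20: ✓ → 132
game_id=21: ✗
game_id=22: ✗
game_id=23: ✗
game_id=24: ✗
game_id=25: ✓ → 111
game_id=26: ✓ → 88
game_id=27: ✗
game_id=28: ✓ → 139
game_id=29: ✓ → 109
game_id=30: ✗
game_id=31: ✗
away_sum2 = 132 + 111 + 88 + 139 + 109 = 579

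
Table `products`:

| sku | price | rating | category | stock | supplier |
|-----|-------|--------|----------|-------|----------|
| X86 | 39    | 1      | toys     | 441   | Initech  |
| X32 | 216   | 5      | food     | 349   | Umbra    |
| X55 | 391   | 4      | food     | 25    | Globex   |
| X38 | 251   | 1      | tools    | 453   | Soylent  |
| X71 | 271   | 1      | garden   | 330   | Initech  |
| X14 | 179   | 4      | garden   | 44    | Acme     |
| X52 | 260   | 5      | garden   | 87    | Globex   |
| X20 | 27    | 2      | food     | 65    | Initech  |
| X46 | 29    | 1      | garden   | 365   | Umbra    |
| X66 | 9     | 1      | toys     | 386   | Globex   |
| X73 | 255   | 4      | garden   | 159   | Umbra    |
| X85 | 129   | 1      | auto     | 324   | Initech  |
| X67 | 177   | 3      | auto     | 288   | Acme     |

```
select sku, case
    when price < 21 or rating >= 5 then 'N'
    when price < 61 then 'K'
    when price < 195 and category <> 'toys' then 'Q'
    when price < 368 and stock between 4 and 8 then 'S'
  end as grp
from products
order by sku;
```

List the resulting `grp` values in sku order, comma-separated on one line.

Q, K, N, NULL, K, N, NULL, N, Q, NULL, NULL, Q, K

sku=X14: price < 195 and category <> 'toys' → Q
sku=X20: price < 61 → K
sku=X32: price < 21 or rating >= 5 → N
sku=X38: (no match → NULL) → NULL
sku=X46: price < 61 → K
sku=X52: price < 21 or rating >= 5 → N
sku=X55: (no match → NULL) → NULL
sku=X66: price < 21 or rating >= 5 → N
sku=X67: price < 195 and category <> 'toys' → Q
sku=X71: (no match → NULL) → NULL
sku=X73: (no match → NULL) → NULL
sku=X85: price < 195 and category <> 'toys' → Q
sku=X86: price < 61 → K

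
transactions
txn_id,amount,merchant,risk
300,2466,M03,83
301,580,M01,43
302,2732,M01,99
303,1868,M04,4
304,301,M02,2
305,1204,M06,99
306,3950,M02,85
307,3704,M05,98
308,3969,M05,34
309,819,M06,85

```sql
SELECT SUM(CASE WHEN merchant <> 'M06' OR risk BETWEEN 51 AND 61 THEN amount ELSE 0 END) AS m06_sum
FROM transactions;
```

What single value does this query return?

txn_id=300: ✓ → 2466
txn_id=301: ✓ → 580
txn_id=302: ✓ → 2732
txn_id=303: ✓ → 1868
txn_id=304: ✓ → 301
txn_id=305: ✗
txn_id=306: ✓ → 3950
txn_id=307: ✓ → 3704
txn_id=308: ✓ → 3969
txn_id=309: ✗
m06_sum = 2466 + 580 + 2732 + 1868 + 301 + 3950 + 3704 + 3969 = 19570

19570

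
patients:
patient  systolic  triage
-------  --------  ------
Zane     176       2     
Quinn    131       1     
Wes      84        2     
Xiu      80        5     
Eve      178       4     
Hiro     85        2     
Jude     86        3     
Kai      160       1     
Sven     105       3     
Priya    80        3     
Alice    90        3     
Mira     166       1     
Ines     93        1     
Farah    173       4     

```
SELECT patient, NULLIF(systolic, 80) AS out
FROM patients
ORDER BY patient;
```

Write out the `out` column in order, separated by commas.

90, 178, 173, 85, 93, 86, 160, 166, NULL, 131, 105, 84, NULL, 176

patient=Alice: systolic=90 vs 80: differ → 90
patient=Eve: systolic=178 vs 80: differ → 178
patient=Farah: systolic=173 vs 80: differ → 173
patient=Hiro: systolic=85 vs 80: differ → 85
patient=Ines: systolic=93 vs 80: differ → 93
patient=Jude: systolic=86 vs 80: differ → 86
patient=Kai: systolic=160 vs 80: differ → 160
patient=Mira: systolic=166 vs 80: differ → 166
patient=Priya: systolic=80 vs 80: equal → NULL
patient=Quinn: systolic=131 vs 80: differ → 131
patient=Sven: systolic=105 vs 80: differ → 105
patient=Wes: systolic=84 vs 80: differ → 84
patient=Xiu: systolic=80 vs 80: equal → NULL
patient=Zane: systolic=176 vs 80: differ → 176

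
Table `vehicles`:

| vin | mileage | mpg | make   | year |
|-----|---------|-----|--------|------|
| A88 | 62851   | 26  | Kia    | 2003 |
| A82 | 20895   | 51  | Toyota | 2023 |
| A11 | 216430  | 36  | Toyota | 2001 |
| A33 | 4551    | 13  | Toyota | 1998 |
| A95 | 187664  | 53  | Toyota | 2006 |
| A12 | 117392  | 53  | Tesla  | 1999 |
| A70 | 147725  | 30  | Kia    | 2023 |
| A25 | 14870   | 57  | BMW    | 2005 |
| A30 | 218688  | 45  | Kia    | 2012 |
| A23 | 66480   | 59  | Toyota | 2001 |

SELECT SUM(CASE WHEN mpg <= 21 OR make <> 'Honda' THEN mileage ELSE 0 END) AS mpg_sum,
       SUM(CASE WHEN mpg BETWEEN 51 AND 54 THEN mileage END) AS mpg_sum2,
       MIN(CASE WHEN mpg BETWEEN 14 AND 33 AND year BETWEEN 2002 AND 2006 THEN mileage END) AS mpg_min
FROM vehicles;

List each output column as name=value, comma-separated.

mpg_sum=1057546, mpg_sum2=325951, mpg_min=62851

[mpg_sum: mpg <= 21 OR make <> 'Honda']
vin=A88: ✓ → 62851
vin=A82: ✓ → 20895
vin=A11: ✓ → 216430
vin=A33: ✓ → 4551
vin=A95: ✓ → 187664
vin=A12: ✓ → 117392
vin=A70: ✓ → 147725
vin=A25: ✓ → 14870
vin=A30: ✓ → 218688
vin=A23: ✓ → 66480
mpg_sum = 62851 + 20895 + 216430 + 4551 + 187664 + 117392 + 147725 + 14870 + 218688 + 66480 = 1057546
—
[mpg_sum2: mpg BETWEEN 51 AND 54]
vin=A88: ✗
vin=A82: ✓ → 20895
vin=A11: ✗
vin=A33: ✗
vin=A95: ✓ → 187664
vin=A12: ✓ → 117392
vin=A70: ✗
vin=A25: ✗
vin=A30: ✗
vin=A23: ✗
mpg_sum2 = 20895 + 187664 + 117392 = 325951
—
[mpg_min: mpg BETWEEN 14 AND 33 AND year BETWEEN 2002 AND 2006]
vin=A88: ✓ → 62851
vin=A82: ✗
vin=A11: ✗
vin=A33: ✗
vin=A95: ✗
vin=A12: ✗
vin=A70: ✗
vin=A25: ✗
vin=A30: ✗
vin=A23: ✗
mpg_min = MIN(62851) = 62851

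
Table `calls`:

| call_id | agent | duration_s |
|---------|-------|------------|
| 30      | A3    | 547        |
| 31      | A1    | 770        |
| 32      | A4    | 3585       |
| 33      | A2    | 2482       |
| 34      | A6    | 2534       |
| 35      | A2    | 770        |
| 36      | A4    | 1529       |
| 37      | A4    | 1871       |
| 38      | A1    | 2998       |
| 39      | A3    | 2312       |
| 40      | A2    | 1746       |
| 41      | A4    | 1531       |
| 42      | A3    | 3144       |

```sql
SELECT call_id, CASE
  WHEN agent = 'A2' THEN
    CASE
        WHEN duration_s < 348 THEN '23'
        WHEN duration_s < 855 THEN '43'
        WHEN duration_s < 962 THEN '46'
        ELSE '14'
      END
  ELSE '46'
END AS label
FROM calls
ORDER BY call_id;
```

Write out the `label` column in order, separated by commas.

46, 46, 46, 14, 46, 43, 46, 46, 46, 46, 14, 46, 46

call_id=30: agent='A3' → outer ELSE → 46
call_id=31: agent='A1' → outer ELSE → 46
call_id=32: agent='A4' → outer ELSE → 46
call_id=33: agent='A2' → inner[ELSE] → 14
call_id=34: agent='A6' → outer ELSE → 46
call_id=35: agent='A2' → inner[duration_s < 855] → 43
call_id=36: agent='A4' → outer ELSE → 46
call_id=37: agent='A4' → outer ELSE → 46
call_id=38: agent='A1' → outer ELSE → 46
call_id=39: agent='A3' → outer ELSE → 46
call_id=40: agent='A2' → inner[ELSE] → 14
call_id=41: agent='A4' → outer ELSE → 46
call_id=42: agent='A3' → outer ELSE → 46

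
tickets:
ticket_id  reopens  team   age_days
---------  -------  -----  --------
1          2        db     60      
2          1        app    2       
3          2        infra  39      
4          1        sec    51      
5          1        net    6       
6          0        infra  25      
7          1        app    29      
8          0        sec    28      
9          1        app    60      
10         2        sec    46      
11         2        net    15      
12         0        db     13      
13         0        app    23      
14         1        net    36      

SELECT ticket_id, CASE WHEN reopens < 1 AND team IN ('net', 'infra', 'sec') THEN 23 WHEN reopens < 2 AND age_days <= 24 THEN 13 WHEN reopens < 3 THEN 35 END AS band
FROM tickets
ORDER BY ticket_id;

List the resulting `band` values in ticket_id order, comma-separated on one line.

ticket_id=1: reopens < 3 → 35
ticket_id=2: reopens < 2 AND age_days <= 24 → 13
ticket_id=3: reopens < 3 → 35
ticket_id=4: reopens < 3 → 35
ticket_id=5: reopens < 2 AND age_days <= 24 → 13
ticket_id=6: reopens < 1 AND team IN ('net', 'infra', 'sec') → 23
ticket_id=7: reopens < 3 → 35
ticket_id=8: reopens < 1 AND team IN ('net', 'infra', 'sec') → 23
ticket_id=9: reopens < 3 → 35
ticket_id=10: reopens < 3 → 35
ticket_id=11: reopens < 3 → 35
ticket_id=12: reopens < 2 AND age_days <= 24 → 13
ticket_id=13: reopens < 2 AND age_days <= 24 → 13
ticket_id=14: reopens < 3 → 35

35, 13, 35, 35, 13, 23, 35, 23, 35, 35, 35, 13, 13, 35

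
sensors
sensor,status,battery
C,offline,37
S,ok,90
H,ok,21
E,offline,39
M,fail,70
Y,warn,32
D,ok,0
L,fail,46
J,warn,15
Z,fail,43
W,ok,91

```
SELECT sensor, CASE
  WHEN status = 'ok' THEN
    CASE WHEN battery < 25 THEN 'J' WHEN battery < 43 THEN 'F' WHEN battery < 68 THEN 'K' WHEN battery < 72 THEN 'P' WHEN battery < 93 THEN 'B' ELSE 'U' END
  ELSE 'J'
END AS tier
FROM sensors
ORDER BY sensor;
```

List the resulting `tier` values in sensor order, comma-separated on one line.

J, J, J, J, J, J, J, B, B, J, J

sensor=C: status='offline' → outer ELSE → J
sensor=D: status='ok' → inner[battery < 25] → J
sensor=E: status='offline' → outer ELSE → J
sensor=H: status='ok' → inner[battery < 25] → J
sensor=J: status='warn' → outer ELSE → J
sensor=L: status='fail' → outer ELSE → J
sensor=M: status='fail' → outer ELSE → J
sensor=S: status='ok' → inner[battery < 93] → B
sensor=W: status='ok' → inner[battery < 93] → B
sensor=Y: status='warn' → outer ELSE → J
sensor=Z: status='fail' → outer ELSE → J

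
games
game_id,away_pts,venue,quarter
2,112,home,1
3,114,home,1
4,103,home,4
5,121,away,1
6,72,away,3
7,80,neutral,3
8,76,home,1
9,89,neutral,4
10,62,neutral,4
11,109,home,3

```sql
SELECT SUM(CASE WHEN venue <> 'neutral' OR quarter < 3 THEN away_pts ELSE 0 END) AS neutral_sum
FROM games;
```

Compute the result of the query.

game_id=2: ✓ → 112
game_id=3: ✓ → 114
game_id=4: ✓ → 103
game_id=5: ✓ → 121
game_id=6: ✓ → 72
game_id=7: ✗
game_id=8: ✓ → 76
game_id=9: ✗
game_id=10: ✗
game_id=11: ✓ → 109
neutral_sum = 112 + 114 + 103 + 121 + 72 + 76 + 109 = 707

707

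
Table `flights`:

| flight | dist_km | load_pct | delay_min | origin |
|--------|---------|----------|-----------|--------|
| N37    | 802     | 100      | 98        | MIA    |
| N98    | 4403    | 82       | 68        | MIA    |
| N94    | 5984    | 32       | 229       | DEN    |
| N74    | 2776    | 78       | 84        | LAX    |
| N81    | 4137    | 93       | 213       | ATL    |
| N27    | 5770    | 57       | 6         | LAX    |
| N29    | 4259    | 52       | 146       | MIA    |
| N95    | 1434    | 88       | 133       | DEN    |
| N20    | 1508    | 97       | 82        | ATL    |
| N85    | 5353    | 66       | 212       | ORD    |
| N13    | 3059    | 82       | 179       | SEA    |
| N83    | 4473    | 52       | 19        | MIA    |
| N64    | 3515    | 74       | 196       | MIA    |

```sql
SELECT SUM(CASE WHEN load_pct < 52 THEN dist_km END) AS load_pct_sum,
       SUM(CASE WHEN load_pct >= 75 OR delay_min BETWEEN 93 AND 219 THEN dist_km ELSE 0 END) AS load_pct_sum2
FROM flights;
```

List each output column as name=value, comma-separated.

[load_pct_sum: load_pct < 52]
flight=N37: ✗
flight=N98: ✗
flight=N94: ✓ → 5984
flight=N74: ✗
flight=N81: ✗
flight=N27: ✗
flight=N29: ✗
flight=N95: ✗
flight=N20: ✗
flight=N85: ✗
flight=N13: ✗
flight=N83: ✗
flight=N64: ✗
load_pct_sum = 5984
—
[load_pct_sum2: load_pct >= 75 OR delay_min BETWEEN 93 AND 219]
flight=N37: ✓ → 802
flight=N98: ✓ → 4403
flight=N94: ✗
flight=N74: ✓ → 2776
flight=N81: ✓ → 4137
flight=N27: ✗
flight=N29: ✓ → 4259
flight=N95: ✓ → 1434
flight=N20: ✓ → 1508
flight=N85: ✓ → 5353
flight=N13: ✓ → 3059
flight=N83: ✗
flight=N64: ✓ → 3515
load_pct_sum2 = 802 + 4403 + 2776 + 4137 + 4259 + 1434 + 1508 + 5353 + 3059 + 3515 = 31246

load_pct_sum=5984, load_pct_sum2=31246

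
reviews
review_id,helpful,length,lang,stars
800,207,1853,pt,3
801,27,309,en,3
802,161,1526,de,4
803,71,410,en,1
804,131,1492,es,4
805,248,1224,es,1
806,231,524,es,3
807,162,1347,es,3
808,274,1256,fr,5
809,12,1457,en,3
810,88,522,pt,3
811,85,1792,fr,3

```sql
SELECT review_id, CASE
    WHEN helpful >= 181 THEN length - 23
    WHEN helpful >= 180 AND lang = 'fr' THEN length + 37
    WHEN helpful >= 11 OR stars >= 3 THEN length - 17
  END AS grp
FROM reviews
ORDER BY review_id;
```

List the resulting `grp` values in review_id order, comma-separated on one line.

1830, 292, 1509, 393, 1475, 1201, 501, 1330, 1233, 1440, 505, 1775

review_id=800: helpful >= 181 → 1830
review_id=801: helpful >= 11 OR stars >= 3 → 292
review_id=802: helpful >= 11 OR stars >= 3 → 1509
review_id=803: helpful >= 11 OR stars >= 3 → 393
review_id=804: helpful >= 11 OR stars >= 3 → 1475
review_id=805: helpful >= 181 → 1201
review_id=806: helpful >= 181 → 501
review_id=807: helpful >= 11 OR stars >= 3 → 1330
review_id=808: helpful >= 181 → 1233
review_id=809: helpful >= 11 OR stars >= 3 → 1440
review_id=810: helpful >= 11 OR stars >= 3 → 505
review_id=811: helpful >= 11 OR stars >= 3 → 1775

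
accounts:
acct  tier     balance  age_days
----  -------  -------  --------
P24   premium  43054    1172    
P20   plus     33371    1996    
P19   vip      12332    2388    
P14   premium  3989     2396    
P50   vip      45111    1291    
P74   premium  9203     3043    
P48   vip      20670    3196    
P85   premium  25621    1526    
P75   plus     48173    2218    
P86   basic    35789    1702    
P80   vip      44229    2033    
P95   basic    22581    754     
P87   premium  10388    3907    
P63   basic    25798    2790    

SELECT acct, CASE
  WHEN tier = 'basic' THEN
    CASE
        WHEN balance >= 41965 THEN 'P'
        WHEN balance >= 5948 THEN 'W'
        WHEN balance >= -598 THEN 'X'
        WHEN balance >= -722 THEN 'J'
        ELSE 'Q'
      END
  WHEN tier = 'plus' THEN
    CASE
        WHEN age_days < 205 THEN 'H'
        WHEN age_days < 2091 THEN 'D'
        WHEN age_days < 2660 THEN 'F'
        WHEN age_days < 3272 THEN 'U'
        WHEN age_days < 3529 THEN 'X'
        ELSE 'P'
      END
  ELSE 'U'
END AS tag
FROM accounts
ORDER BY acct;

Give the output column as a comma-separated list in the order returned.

U, U, D, U, U, U, W, U, F, U, U, W, U, W

acct=P14: tier='premium' → outer ELSE → U
acct=P19: tier='vip' → outer ELSE → U
acct=P20: tier='plus' → inner[age_days < 2091] → D
acct=P24: tier='premium' → outer ELSE → U
acct=P48: tier='vip' → outer ELSE → U
acct=P50: tier='vip' → outer ELSE → U
acct=P63: tier='basic' → inner[balance >= 5948] → W
acct=P74: tier='premium' → outer ELSE → U
acct=P75: tier='plus' → inner[age_days < 2660] → F
acct=P80: tier='vip' → outer ELSE → U
acct=P85: tier='premium' → outer ELSE → U
acct=P86: tier='basic' → inner[balance >= 5948] → W
acct=P87: tier='premium' → outer ELSE → U
acct=P95: tier='basic' → inner[balance >= 5948] → W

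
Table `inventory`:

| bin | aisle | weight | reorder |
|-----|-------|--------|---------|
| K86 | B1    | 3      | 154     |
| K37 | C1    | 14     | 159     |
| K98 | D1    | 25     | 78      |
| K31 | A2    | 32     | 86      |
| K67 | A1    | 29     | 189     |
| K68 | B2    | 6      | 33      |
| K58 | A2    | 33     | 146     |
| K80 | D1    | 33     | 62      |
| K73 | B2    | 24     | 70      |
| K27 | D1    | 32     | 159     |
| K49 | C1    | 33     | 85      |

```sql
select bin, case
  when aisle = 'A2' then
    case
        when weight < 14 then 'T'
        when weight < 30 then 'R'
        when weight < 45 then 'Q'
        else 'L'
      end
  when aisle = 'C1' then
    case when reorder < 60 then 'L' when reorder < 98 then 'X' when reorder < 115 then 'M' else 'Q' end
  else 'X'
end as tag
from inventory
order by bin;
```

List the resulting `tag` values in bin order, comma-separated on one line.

X, Q, Q, X, Q, X, X, X, X, X, X

bin=K27: aisle='D1' → outer ELSE → X
bin=K31: aisle='A2' → inner[weight < 45] → Q
bin=K37: aisle='C1' → inner[ELSE] → Q
bin=K49: aisle='C1' → inner[reorder < 98] → X
bin=K58: aisle='A2' → inner[weight < 45] → Q
bin=K67: aisle='A1' → outer ELSE → X
bin=K68: aisle='B2' → outer ELSE → X
bin=K73: aisle='B2' → outer ELSE → X
bin=K80: aisle='D1' → outer ELSE → X
bin=K86: aisle='B1' → outer ELSE → X
bin=K98: aisle='D1' → outer ELSE → X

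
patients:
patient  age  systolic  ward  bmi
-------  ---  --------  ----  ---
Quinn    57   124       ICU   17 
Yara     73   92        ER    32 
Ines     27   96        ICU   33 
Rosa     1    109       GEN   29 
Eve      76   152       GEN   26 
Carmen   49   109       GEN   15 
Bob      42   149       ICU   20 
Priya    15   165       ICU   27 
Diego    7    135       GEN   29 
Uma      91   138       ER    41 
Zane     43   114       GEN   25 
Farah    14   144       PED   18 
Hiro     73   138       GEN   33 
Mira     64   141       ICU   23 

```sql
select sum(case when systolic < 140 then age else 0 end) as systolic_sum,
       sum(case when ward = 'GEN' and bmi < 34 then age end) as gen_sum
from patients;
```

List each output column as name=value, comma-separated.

[systolic_sum: systolic < 140]
patient=Quinn: ✓ → 57
patient=Yara: ✓ → 73
patient=Ines: ✓ → 27
patient=Rosa: ✓ → 1
patient=Eve: ✗
patient=Carmen: ✓ → 49
patient=Bob: ✗
patient=Priya: ✗
patient=Diego: ✓ → 7
patient=Uma: ✓ → 91
patient=Zane: ✓ → 43
patient=Farah: ✗
patient=Hiro: ✓ → 73
patient=Mira: ✗
systolic_sum = 57 + 73 + 27 + 1 + 49 + 7 + 91 + 43 + 73 = 421
—
[gen_sum: ward = 'GEN' and bmi < 34]
patient=Quinn: ✗
patient=Yara: ✗
patient=Ines: ✗
patient=Rosa: ✓ → 1
patient=Eve: ✓ → 76
patient=Carmen: ✓ → 49
patient=Bob: ✗
patient=Priya: ✗
patient=Diego: ✓ → 7
patient=Uma: ✗
patient=Zane: ✓ → 43
patient=Farah: ✗
patient=Hiro: ✓ → 73
patient=Mira: ✗
gen_sum = 1 + 76 + 49 + 7 + 43 + 73 = 249

systolic_sum=421, gen_sum=249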